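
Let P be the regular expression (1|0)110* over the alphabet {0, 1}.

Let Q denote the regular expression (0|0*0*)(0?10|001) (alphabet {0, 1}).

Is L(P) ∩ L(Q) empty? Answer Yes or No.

Converting the expression P to a DFA (subset construction, then merging equivalent states) gives the minimal DFA with states {p0, p1, p2, p3, p4}, start state p0, accepting states {p4} and transitions p0: 0→p1, 1→p1; p1: 0→p2, 1→p3; p2: 0→p2, 1→p2; p3: 0→p2, 1→p4; p4: 0→p4, 1→p2.
Converting the expression Q to a DFA (subset construction, then merging equivalent states) gives the minimal DFA with states {q0, q1, q2, q3, q4, q5, q6}, start state q0, accepting states {q4, q6} and transitions q0: 0→q1, 1→q2; q1: 0→q3, 1→q2; q2: 0→q4, 1→q5; q3: 0→q3, 1→q6; q4: 0→q5, 1→q5; q5: 0→q5, 1→q5; q6: 0→q4, 1→q5.
Exploring the product automaton P × Q from the start pair (p0, q0), following both machines on each input symbol, reaches 10 state pairs: (p0, q0), (p1, q1), (p1, q2), (p2, q3), (p3, q2), (p2, q4), (p3, q5), (p2, q6), (p4, q5), (p2, q5).
P accepts in {p4} and Q accepts in {q4, q6}; no reachable pair has both components accepting, so no string drives both machines to acceptance simultaneously and L(P) ∩ L(Q) = ∅.
So no string is accepted by both, and the intersection is empty.

Yes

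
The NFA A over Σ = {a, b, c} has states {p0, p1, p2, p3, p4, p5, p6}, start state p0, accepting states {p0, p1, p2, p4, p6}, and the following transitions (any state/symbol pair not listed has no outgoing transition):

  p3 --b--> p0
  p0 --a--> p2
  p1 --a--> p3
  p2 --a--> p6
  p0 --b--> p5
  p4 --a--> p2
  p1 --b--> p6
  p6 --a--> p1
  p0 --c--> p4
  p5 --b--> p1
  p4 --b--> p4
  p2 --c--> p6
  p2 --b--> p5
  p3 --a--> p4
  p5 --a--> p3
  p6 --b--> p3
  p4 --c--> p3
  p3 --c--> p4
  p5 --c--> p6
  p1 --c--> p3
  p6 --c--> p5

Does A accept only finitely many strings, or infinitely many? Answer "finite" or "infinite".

infinite

State p0 is reachable from the start and can reach an accepting state, and it lies on the cycle p0 → p2 → p5 → p1 → p3 → p0.
Traversing that cycle any number of times yields accepted strings of unbounded length, so the language is infinite.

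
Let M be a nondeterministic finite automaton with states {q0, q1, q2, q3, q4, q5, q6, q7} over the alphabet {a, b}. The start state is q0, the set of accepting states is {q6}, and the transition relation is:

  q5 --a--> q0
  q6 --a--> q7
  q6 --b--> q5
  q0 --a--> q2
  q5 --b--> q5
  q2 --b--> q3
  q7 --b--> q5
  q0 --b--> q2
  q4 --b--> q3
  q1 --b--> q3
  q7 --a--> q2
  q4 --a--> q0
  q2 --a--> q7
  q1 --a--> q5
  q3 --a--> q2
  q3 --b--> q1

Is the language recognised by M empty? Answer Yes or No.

Yes

The states reachable from the start state are {q0, q1, q2, q3, q5, q7}.
None of the accepting states {q6} is reachable, so no string is accepted and L(M) = ∅.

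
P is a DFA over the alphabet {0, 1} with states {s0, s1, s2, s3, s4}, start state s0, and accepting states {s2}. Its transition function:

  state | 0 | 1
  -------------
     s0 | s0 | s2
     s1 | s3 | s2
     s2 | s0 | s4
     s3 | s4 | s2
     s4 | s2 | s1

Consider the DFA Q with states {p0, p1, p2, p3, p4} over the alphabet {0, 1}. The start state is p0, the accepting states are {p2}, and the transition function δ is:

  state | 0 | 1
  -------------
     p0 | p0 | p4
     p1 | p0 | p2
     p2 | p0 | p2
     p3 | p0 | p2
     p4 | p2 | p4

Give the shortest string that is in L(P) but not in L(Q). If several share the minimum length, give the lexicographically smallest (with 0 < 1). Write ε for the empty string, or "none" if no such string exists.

The string 1 is accepted by P but not by Q.
No shorter string lies in the difference, and 1 is the lexicographically first length-1 string in L(P) \ L(Q).

1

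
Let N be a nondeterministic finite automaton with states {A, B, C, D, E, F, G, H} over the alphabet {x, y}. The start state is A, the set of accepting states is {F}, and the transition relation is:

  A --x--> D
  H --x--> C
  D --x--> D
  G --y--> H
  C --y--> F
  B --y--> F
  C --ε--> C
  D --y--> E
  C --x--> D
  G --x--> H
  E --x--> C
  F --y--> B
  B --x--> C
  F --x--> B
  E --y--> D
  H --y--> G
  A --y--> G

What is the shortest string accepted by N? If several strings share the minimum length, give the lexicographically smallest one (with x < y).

xyxy

A breadth-first search from A reaches an accepting state first via the path A → D → E → C → F on input xyxy.
No string of length < 4 is accepted (BFS exhausts all shorter strings without reaching an accepting state), and xyxy is the lexicographically least accepting string of length 4.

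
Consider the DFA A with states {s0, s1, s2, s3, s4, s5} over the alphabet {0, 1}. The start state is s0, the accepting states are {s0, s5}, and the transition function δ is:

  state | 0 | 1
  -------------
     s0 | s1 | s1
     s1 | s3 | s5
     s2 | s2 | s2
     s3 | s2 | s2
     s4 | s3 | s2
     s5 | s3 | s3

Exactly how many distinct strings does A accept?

3

The useful subgraph on states {s0, s1, s5} is acyclic, so L(A) is finite; the longest accepting path visits 3 useful states, giving maximum string length 2.
Counting accepting paths from s0 by length: 1 of length 0, 2 of length 2. Total 3.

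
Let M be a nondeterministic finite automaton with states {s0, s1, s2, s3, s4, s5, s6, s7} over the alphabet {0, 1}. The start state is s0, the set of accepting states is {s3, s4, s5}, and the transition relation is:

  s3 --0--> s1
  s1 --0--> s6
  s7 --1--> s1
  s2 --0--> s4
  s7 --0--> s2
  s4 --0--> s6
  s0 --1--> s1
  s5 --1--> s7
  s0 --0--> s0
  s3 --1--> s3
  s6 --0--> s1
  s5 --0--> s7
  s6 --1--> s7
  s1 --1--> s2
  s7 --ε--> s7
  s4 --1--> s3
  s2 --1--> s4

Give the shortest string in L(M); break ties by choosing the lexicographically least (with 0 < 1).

A breadth-first search from s0 reaches an accepting state first via the path s0 → s1 → s2 → s4 on input 110.
No string of length < 3 is accepted (BFS exhausts all shorter strings without reaching an accepting state), and 110 is the lexicographically least accepting string of length 3.

110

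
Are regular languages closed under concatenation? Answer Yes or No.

Yes

If R₁ and R₂ are regular expressions for the two languages then R₁R₂ denotes L₁L₂; on automata, add ε-moves from every accepting state of an NFA for L₁ to the start state of an NFA for L₂ and keep only the second machine's accepting states.
So the regular languages are closed under concatenation.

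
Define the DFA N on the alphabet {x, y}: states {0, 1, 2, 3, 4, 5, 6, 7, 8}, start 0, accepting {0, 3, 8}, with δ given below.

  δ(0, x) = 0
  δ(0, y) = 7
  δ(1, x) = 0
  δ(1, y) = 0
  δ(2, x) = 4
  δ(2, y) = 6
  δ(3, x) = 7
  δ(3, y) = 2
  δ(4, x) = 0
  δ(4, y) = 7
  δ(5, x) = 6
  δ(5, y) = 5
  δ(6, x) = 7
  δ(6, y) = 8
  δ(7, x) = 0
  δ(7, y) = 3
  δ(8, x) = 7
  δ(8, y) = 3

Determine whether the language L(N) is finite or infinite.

infinite

State 0 is reachable from the start and can reach an accepting state, and it lies on the cycle 0 → 0.
Traversing that cycle any number of times yields accepted strings of unbounded length, so the language is infinite.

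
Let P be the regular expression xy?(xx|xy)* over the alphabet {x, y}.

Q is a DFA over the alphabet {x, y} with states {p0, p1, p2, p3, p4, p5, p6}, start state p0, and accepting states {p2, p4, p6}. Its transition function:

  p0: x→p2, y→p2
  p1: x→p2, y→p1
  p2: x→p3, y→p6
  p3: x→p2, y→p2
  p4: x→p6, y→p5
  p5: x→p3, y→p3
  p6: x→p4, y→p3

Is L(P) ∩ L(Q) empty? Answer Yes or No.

The string x is accepted by both P and Q.
Hence L(P) ∩ L(Q) ≠ ∅.

No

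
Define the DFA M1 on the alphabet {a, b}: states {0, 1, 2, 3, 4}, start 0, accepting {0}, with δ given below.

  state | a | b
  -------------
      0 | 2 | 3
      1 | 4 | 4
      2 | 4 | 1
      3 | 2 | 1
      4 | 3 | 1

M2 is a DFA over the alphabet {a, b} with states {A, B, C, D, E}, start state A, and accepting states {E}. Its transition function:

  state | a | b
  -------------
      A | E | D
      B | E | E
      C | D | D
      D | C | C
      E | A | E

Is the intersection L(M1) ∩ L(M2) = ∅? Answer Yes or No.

Exploring the product automaton M1 × M2 from the start pair (0, A), following both machines on each input symbol, reaches 16 state pairs: (0, A), (2, E), (3, D), (4, A), (1, E), (2, C), (1, C), (3, E), (1, D), (4, E), (4, D), (2, A), (4, C), (3, A), (3, C), (2, D).
M1 accepts in {0} and M2 accepts in {E}; no reachable pair has both components accepting, so no string drives both machines to acceptance simultaneously and L(M1) ∩ L(M2) = ∅.
So no string is accepted by both, and the intersection is empty.

Yes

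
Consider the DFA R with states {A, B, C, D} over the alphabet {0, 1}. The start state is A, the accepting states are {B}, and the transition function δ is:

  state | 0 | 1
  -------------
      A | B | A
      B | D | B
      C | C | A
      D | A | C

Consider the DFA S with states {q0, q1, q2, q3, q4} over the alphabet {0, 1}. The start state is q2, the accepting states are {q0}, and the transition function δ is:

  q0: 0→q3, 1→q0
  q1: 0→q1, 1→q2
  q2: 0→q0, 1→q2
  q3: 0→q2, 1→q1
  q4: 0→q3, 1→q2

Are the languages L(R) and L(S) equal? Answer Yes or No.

Exploring the product automaton R × S from the start pair (A, q2), following both machines on each input symbol, reaches 4 state pairs: (A, q2), (B, q0), (D, q3), (C, q1).
R accepts in {B} and S accepts in {q0}. In every reachable pair the two components are either both accepting — (B, q0) — or both non-accepting, so no string is accepted by exactly one of the machines: L(R) \ L(S) and L(S) \ L(R) are both empty.
Hence every string is accepted by R iff it is accepted by S, and the two languages coincide.

Yes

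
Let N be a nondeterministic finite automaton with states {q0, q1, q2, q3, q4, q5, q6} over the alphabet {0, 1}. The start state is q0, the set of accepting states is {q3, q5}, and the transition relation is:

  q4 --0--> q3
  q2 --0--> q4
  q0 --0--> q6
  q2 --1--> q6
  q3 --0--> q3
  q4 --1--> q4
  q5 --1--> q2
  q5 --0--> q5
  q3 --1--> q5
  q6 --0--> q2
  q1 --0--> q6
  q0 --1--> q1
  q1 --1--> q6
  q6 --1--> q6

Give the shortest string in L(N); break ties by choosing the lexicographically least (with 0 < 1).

A breadth-first search from q0 reaches an accepting state first via the path q0 → q6 → q2 → q4 → q3 on input 0000.
No string of length < 4 is accepted (BFS exhausts all shorter strings without reaching an accepting state), and 0000 is the lexicographically least accepting string of length 4.

0000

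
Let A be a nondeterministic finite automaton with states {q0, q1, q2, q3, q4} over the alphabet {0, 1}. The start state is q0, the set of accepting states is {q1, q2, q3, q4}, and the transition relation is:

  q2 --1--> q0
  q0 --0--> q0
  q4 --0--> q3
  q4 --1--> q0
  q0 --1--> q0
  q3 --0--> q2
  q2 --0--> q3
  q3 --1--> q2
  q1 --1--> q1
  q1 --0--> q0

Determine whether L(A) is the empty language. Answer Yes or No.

Yes

The states reachable from the start state are {q0}.
None of the accepting states {q1, q2, q3, q4} is reachable, so no string is accepted and L(A) = ∅.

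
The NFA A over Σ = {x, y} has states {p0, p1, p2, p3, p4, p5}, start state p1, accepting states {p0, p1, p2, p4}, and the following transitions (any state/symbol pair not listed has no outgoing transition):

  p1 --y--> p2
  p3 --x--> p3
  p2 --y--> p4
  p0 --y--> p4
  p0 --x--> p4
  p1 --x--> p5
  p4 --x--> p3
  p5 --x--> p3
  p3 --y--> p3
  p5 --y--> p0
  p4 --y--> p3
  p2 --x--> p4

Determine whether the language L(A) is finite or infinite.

The useful states (reachable from p1 and able to reach an accepting state) are {p0, p1, p2, p4, p5}.
Restricted to these states the transition graph has no cycle, so every accepting path has bounded length and L is finite.

finite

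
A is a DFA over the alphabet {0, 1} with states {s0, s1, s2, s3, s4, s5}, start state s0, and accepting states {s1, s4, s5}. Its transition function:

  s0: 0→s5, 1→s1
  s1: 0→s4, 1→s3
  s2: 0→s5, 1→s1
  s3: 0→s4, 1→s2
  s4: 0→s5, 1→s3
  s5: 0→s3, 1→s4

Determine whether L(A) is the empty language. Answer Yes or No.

The string 0 is accepted: the run s0 → s5 ends in the accepting state s5.
Since at least one string is accepted, L(A) is not empty.

No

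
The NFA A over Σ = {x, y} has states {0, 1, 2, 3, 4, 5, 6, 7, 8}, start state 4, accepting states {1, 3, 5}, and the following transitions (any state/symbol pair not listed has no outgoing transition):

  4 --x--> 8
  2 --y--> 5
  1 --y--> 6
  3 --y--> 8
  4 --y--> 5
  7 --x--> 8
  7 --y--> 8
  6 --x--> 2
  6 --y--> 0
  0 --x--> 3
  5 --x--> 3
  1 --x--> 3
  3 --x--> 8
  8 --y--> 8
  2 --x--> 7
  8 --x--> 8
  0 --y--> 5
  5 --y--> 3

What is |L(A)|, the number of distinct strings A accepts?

The useful subgraph on states {3, 4, 5} is acyclic, so L(A) is finite; the longest accepting path visits 3 useful states, giving maximum string length 2.
Counting accepting paths from 4 by length: 1 of length 1, 2 of length 2. Total 3.

3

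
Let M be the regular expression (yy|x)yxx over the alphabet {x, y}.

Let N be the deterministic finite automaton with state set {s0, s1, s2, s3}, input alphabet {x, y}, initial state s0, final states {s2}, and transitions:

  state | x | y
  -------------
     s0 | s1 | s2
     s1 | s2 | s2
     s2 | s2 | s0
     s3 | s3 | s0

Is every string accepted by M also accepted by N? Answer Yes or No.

Yes

Converting the expression M to a DFA (subset construction, then merging equivalent states) gives the minimal DFA with states {m0, m1, m2, m3, m4, m5, m6}, start state m0, accepting states {m6} and transitions m0: x→m1, y→m2; m1: x→m3, y→m4; m2: x→m3, y→m1; m3: x→m3, y→m3; m4: x→m5, y→m3; m5: x→m6, y→m3; m6: x→m3, y→m3.
Exploring the product automaton M × N from the start pair (m0, s0), following both machines on each input symbol, reaches 10 state pairs: (m0, s0), (m1, s1), (m2, s2), (m3, s2), (m4, s2), (m1, s0), (m3, s0), (m5, s2), (m3, s1), (m6, s2).
M accepts in {m6} and N accepts in {s2}. The reachable pairs whose M-component is accepting are (m6, s2); in each of them the N-component is accepting too, so the product for L(M) \ L(N) (M-component accepting, N-component rejecting) has no reachable accepting pair and the difference is empty.
Hence every string in L(M) is also in L(N).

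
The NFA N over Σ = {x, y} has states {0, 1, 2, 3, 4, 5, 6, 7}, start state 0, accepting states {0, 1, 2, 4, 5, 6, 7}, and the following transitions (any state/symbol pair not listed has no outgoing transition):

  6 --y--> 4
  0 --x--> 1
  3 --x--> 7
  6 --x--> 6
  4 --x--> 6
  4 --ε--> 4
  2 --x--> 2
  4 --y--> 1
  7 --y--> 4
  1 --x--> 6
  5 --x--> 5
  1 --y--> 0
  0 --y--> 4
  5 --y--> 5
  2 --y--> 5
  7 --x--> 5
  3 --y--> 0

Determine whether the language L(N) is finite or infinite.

State 0 is reachable from the start and can reach an accepting state, and it lies on the cycle 0 → 1 → 0.
Traversing that cycle any number of times yields accepted strings of unbounded length, so the language is infinite.

infinite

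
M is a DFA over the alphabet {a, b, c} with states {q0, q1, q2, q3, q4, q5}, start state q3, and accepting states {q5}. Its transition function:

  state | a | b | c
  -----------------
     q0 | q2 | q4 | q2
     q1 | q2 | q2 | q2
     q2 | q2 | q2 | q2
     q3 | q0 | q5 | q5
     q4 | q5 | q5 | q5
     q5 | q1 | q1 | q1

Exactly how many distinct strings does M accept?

The useful subgraph on states {q0, q3, q4, q5} is acyclic, so L(M) is finite; the longest accepting path visits 4 useful states, giving maximum string length 3.
Counting accepting paths from q3 by length: 2 of length 1, 3 of length 3. Total 5.

5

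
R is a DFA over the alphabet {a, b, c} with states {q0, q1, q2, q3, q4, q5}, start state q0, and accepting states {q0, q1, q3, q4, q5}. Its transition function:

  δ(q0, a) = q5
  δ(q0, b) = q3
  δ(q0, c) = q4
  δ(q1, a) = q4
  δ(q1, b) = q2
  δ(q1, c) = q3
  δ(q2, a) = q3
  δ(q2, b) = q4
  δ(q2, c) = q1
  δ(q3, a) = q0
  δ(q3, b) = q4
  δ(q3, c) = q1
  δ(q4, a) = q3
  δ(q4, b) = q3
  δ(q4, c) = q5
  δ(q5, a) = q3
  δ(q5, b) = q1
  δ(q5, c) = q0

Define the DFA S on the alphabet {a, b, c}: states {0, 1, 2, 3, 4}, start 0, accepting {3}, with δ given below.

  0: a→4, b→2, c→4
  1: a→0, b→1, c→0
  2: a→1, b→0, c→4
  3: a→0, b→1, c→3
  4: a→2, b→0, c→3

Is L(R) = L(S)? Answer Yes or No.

No

The empty string ε is accepted by R but rejected by S.
So L(R) ≠ L(S).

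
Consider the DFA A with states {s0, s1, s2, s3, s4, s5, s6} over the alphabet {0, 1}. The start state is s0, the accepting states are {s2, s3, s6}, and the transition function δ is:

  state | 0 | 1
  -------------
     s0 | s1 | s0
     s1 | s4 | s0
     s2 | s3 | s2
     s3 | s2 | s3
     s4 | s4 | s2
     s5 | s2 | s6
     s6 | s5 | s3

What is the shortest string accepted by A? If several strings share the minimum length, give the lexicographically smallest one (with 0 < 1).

001

A breadth-first search from s0 reaches an accepting state first via the path s0 → s1 → s4 → s2 on input 001.
No string of length < 3 is accepted (BFS exhausts all shorter strings without reaching an accepting state), and 001 is the lexicographically least accepting string of length 3.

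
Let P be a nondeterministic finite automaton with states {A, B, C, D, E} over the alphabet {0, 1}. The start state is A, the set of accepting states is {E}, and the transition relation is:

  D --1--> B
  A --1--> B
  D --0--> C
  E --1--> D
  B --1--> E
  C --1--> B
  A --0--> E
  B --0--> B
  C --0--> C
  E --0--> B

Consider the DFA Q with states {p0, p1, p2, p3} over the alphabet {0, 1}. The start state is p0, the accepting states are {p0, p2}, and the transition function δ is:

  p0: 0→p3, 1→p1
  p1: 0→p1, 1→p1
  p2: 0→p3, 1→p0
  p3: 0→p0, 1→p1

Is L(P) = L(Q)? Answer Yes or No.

No

The string 0 is accepted by P but rejected by Q.
So L(P) ≠ L(Q).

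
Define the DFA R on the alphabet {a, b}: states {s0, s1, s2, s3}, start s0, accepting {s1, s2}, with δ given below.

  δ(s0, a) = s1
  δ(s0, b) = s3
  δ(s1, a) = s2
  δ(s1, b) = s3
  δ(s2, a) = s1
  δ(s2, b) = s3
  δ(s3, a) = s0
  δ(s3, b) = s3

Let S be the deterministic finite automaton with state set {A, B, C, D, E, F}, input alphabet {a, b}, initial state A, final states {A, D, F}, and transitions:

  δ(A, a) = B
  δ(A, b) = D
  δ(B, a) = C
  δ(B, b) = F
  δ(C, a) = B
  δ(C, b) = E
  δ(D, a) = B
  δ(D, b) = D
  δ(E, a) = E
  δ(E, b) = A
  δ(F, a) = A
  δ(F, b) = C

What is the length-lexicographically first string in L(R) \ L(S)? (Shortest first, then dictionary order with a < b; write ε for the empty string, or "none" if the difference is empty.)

The string a is accepted by R but not by S.
No shorter string lies in the difference, and a is the lexicographically first length-1 string in L(R) \ L(S).

a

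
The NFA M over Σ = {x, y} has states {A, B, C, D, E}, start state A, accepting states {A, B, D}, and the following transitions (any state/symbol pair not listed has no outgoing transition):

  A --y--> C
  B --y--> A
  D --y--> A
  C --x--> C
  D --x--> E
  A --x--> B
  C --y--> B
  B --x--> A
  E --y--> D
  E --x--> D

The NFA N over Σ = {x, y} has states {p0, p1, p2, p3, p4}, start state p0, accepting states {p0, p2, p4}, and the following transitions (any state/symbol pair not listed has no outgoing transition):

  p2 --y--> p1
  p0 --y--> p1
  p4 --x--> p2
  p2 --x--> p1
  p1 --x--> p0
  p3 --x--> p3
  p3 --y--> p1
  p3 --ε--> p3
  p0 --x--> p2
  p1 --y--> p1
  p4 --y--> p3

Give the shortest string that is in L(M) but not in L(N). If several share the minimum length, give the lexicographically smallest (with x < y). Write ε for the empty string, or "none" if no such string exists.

xx

The string xx is accepted by M but not by N.
No shorter string lies in the difference, and xx is the lexicographically first length-2 string in L(M) \ L(N).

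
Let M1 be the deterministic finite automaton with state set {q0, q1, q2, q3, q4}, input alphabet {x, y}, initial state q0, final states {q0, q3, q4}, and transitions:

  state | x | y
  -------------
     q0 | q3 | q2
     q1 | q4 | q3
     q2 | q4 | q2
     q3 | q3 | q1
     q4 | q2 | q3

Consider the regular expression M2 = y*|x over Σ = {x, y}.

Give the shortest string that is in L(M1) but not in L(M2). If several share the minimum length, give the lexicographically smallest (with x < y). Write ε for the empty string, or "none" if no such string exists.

xx

The string xx is accepted by M1 but not by M2.
No shorter string lies in the difference, and xx is the lexicographically first length-2 string in L(M1) \ L(M2).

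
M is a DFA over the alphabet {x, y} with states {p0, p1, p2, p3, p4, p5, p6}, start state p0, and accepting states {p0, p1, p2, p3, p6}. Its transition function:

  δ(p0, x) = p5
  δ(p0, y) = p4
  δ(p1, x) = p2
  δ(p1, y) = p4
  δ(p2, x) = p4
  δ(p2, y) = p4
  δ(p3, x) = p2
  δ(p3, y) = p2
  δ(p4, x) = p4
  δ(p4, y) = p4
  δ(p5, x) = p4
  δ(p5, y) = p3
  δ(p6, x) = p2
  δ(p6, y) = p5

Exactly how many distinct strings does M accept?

4

The useful subgraph on states {p0, p2, p3, p5} is acyclic, so L(M) is finite; the longest accepting path visits 4 useful states, giving maximum string length 3.
Counting accepting paths from p0 by length: 1 of length 0, 1 of length 2, 2 of length 3. Total 4.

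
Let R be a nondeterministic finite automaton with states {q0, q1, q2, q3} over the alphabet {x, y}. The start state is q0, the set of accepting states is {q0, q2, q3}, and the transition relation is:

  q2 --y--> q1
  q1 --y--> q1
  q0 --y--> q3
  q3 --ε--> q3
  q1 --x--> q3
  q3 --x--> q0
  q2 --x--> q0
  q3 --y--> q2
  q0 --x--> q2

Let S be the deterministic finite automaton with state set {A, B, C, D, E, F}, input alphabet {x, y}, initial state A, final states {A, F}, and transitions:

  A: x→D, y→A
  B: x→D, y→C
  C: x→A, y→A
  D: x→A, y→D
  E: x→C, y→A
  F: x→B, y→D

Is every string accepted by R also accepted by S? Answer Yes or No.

The string x is in L(R) but not in L(S).
So L(R) ⊄ L(S).

No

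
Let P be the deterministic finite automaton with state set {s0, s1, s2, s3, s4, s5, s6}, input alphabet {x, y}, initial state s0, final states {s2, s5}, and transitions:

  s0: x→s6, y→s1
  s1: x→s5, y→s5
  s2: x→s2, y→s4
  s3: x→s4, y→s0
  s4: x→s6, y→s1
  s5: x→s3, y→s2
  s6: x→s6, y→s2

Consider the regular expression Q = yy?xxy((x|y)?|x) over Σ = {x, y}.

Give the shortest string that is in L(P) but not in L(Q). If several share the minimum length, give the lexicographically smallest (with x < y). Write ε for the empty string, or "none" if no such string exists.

xy

The string xy is accepted by P but not by Q.
No shorter string lies in the difference, and xy is the lexicographically first length-2 string in L(P) \ L(Q).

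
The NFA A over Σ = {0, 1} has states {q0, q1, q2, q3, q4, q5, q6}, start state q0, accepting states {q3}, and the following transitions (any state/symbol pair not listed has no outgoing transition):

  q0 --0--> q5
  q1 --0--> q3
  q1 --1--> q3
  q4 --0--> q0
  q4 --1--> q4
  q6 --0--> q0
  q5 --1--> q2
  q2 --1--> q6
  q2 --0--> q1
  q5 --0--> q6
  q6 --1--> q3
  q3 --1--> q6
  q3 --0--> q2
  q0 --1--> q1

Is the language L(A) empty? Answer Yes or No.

No

The string 10 is accepted: the run q0 → q1 → q3 ends in the accepting state q3.
Since at least one string is accepted, L(A) is not empty.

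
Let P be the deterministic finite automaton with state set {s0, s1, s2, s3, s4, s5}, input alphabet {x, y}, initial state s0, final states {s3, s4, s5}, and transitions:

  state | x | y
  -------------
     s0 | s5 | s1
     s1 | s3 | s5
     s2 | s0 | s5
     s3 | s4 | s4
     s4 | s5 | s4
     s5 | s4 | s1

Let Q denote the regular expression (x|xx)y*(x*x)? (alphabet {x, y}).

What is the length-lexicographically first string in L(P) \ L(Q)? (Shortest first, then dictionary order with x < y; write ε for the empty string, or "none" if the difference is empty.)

yx

The string yx is accepted by P but not by Q.
No shorter string lies in the difference, and yx is the lexicographically first length-2 string in L(P) \ L(Q).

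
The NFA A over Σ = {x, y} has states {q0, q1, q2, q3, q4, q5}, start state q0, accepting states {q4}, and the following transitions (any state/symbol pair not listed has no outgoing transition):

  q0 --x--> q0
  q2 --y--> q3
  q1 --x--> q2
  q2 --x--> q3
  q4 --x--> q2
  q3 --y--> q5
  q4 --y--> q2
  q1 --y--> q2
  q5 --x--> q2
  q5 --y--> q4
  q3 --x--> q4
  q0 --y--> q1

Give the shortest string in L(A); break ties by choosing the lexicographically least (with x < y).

A breadth-first search from q0 reaches an accepting state first via the path q0 → q1 → q2 → q3 → q4 on input yxxx.
No string of length < 4 is accepted (BFS exhausts all shorter strings without reaching an accepting state), and yxxx is the lexicographically least accepting string of length 4.

yxxx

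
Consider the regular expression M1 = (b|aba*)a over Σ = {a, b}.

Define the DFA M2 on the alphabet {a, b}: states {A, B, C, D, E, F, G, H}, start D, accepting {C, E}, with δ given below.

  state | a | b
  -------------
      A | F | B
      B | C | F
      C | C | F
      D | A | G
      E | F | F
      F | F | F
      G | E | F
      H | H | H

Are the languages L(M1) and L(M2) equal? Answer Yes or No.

Yes

Converting the expression M1 to a DFA (subset construction, then merging equivalent states) gives the minimal DFA with states {r0, r1, r2, r3, r4, r5, r6}, start state r0, accepting states {r5, r6} and transitions r0: a→r1, b→r2; r1: a→r3, b→r4; r2: a→r5, b→r3; r3: a→r3, b→r3; r4: a→r6, b→r3; r5: a→r3, b→r3; r6: a→r6, b→r3.
Exploring the product automaton M1 × M2 from the start pair (r0, D), following both machines on each input symbol, reaches 7 state pairs: (r0, D), (r1, A), (r2, G), (r3, F), (r4, B), (r5, E), (r6, C).
M1 accepts in {r5, r6} and M2 accepts in {C, E}. In every reachable pair the two components are either both accepting — (r5, E), (r6, C) — or both non-accepting, so no string is accepted by exactly one of the machines: L(M1) \ L(M2) and L(M2) \ L(M1) are both empty.
Hence every string is accepted by M1 iff it is accepted by M2, and the two languages coincide.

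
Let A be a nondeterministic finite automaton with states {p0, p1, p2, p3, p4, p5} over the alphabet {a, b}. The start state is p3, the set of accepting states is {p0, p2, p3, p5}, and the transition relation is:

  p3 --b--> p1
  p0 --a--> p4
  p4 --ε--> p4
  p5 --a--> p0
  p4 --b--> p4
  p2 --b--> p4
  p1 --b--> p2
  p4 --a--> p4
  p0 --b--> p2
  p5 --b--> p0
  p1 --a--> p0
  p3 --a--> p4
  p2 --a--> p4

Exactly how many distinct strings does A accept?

4

The useful subgraph on states {p0, p1, p2, p3} is acyclic, so L(A) is finite; the longest accepting path visits 4 useful states, giving maximum string length 3.
Counting accepting paths from p3 by length: 1 of length 0, 2 of length 2, 1 of length 3. Total 4.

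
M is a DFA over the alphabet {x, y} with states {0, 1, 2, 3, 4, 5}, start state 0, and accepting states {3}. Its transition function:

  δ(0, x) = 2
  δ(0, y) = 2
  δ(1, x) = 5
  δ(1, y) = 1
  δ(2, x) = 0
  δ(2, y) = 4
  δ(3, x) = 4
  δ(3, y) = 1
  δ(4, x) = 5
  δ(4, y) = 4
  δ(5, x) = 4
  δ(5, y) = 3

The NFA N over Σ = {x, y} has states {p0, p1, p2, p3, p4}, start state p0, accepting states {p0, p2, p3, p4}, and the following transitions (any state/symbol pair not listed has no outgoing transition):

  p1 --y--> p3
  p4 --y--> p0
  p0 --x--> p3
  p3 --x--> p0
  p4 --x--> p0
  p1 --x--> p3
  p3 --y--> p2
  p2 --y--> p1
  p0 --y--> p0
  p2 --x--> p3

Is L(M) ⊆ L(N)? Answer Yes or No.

Exploring the product automaton M × N from the start pair (0, p0), following both machines on each input symbol, reaches 17 state pairs: (0, p0), (2, p3), (2, p0), (4, p2), (0, p3), (4, p0), (5, p3), (4, p1), (2, p2), (3, p2), (4, p3), (1, p1), (5, p0), (1, p3), (3, p0), (1, p2), (1, p0).
M accepts in {3} and N accepts in {p0, p2, p3, p4}. The reachable pairs whose M-component is accepting are (3, p2), (3, p0); in each of them the N-component is accepting too, so the product for L(M) \ L(N) (M-component accepting, N-component rejecting) has no reachable accepting pair and the difference is empty.
Hence every string in L(M) is also in L(N).

Yes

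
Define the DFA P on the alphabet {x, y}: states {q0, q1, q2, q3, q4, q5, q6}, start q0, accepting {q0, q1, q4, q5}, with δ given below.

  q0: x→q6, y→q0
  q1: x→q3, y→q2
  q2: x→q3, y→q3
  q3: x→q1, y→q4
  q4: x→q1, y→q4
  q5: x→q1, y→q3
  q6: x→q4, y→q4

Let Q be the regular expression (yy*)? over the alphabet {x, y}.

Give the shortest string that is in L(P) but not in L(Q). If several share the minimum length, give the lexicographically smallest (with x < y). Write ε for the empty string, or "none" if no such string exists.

xx

The string xx is accepted by P but not by Q.
No shorter string lies in the difference, and xx is the lexicographically first length-2 string in L(P) \ L(Q).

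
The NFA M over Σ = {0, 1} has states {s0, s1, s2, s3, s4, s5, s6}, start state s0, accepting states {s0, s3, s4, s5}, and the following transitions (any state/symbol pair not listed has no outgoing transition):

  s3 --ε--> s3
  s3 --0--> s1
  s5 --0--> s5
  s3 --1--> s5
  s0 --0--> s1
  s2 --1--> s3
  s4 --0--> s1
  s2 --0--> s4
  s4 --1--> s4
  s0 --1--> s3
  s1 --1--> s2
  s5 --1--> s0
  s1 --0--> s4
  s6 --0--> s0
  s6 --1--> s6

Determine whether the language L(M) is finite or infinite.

infinite

State s1 is reachable from the start and can reach an accepting state, and it lies on the cycle s1 → s2 → s3 → s1.
Traversing that cycle any number of times yields accepted strings of unbounded length, so the language is infinite.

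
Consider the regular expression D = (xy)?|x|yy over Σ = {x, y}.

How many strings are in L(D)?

The expression has no Kleene star, so L(D) is finite. Expanding the alternatives gives {ε, x, xy, yy}.
That is 1 of length 0, 1 of length 1, 2 of length 2: 4 strings in all.

4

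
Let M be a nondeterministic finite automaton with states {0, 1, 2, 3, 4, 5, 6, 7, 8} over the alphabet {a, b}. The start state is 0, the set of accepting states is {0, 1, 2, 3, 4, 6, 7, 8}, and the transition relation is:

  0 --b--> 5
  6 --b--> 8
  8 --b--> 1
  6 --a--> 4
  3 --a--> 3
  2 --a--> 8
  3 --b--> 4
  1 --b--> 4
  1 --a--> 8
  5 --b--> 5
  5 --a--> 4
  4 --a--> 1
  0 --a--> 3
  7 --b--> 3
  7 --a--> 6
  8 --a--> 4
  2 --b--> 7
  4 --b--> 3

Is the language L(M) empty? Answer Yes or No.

The empty string ε is accepted: the run 0 ends in the accepting state 0.
Since at least one string is accepted, L(M) is not empty.

No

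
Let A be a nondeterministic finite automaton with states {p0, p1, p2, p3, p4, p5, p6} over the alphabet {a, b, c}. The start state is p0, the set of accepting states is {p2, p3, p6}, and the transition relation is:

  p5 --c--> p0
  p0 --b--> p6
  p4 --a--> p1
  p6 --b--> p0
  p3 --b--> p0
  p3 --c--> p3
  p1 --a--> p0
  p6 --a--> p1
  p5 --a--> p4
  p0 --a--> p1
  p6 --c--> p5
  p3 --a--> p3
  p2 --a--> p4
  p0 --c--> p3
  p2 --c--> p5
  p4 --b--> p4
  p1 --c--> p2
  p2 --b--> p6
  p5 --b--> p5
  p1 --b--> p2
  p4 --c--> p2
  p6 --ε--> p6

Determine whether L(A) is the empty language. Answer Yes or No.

The string b is accepted: the run p0 → p6 ends in the accepting state p6.
Since at least one string is accepted, L(A) is not empty.

No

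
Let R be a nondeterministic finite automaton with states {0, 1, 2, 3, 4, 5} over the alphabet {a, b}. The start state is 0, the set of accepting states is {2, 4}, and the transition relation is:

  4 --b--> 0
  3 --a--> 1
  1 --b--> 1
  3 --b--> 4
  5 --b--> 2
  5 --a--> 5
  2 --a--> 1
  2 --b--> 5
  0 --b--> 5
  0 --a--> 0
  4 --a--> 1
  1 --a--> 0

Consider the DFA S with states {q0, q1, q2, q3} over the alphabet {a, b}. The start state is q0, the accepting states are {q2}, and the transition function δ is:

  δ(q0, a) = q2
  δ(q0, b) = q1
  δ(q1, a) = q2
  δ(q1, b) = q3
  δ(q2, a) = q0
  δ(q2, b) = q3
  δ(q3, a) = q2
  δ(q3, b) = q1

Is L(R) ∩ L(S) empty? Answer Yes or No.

Yes

Exploring the product automaton R × S from the start pair (0, q0), following both machines on each input symbol, reaches 11 state pairs: (0, q0), (0, q2), (5, q1), (5, q3), (5, q2), (2, q3), (2, q1), (5, q0), (1, q2), (1, q3), (1, q1).
R accepts in {2, 4} and S accepts in {q2}; no reachable pair has both components accepting, so no string drives both machines to acceptance simultaneously and L(R) ∩ L(S) = ∅.
So no string is accepted by both, and the intersection is empty.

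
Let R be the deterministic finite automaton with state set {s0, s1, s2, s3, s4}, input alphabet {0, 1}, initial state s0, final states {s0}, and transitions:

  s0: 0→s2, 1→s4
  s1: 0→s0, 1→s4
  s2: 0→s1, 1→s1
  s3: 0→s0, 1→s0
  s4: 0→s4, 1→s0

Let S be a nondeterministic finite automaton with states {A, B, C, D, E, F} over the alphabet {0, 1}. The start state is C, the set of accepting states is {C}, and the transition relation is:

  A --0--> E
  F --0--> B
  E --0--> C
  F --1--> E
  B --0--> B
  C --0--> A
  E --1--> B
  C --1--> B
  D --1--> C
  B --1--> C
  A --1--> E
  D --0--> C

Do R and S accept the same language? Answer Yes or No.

Exploring the product automaton R × S from the start pair (s0, C), following both machines on each input symbol, reaches 4 state pairs: (s0, C), (s2, A), (s4, B), (s1, E).
R accepts in {s0} and S accepts in {C}. In every reachable pair the two components are either both accepting — (s0, C) — or both non-accepting, so no string is accepted by exactly one of the machines: L(R) \ L(S) and L(S) \ L(R) are both empty.
Hence every string is accepted by R iff it is accepted by S, and the two languages coincide.

Yes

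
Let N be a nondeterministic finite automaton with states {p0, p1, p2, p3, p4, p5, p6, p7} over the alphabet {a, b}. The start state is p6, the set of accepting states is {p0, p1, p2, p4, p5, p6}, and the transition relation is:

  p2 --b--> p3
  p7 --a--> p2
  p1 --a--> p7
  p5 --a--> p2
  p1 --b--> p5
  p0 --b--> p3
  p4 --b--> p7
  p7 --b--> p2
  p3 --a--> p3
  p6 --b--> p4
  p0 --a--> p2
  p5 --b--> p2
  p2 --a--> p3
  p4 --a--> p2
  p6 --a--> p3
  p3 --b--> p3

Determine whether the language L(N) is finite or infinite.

finite

The useful states (reachable from p6 and able to reach an accepting state) are {p2, p4, p6, p7}.
Restricted to these states the transition graph has no cycle, so every accepting path has bounded length and L is finite.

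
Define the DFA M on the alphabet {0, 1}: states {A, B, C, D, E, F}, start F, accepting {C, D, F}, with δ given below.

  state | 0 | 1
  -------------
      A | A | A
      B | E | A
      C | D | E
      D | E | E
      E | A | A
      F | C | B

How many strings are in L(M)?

3

The useful subgraph on states {C, D, F} is acyclic, so L(M) is finite; the longest accepting path visits 3 useful states, giving maximum string length 2.
Counting accepting paths from F by length: 1 of length 0, 1 of length 1, 1 of length 2. Total 3.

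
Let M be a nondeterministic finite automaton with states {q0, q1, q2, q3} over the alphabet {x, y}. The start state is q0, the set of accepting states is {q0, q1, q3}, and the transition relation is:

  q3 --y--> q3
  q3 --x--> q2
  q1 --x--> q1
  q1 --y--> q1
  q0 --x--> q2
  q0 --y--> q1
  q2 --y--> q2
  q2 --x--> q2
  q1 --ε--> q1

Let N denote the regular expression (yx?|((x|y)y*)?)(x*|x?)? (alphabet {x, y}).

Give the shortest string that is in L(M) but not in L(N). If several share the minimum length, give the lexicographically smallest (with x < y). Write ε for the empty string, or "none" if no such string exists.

The string yxy is accepted by M but not by N.
No shorter string lies in the difference, and yxy is the lexicographically first length-3 string in L(M) \ L(N).

yxy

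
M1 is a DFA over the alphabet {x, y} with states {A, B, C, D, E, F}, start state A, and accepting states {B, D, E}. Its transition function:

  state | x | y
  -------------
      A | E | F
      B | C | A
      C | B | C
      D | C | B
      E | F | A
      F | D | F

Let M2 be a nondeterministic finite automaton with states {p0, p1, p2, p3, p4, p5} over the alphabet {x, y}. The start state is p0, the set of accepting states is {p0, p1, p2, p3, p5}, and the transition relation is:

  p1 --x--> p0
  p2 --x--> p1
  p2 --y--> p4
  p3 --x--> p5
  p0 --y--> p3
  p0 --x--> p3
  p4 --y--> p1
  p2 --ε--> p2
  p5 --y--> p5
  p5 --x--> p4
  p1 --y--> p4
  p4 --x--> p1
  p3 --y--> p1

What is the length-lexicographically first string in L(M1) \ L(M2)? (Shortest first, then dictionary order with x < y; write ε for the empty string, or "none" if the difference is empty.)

xxx

The string xxx is accepted by M1 but not by M2.
No shorter string lies in the difference, and xxx is the lexicographically first length-3 string in L(M1) \ L(M2).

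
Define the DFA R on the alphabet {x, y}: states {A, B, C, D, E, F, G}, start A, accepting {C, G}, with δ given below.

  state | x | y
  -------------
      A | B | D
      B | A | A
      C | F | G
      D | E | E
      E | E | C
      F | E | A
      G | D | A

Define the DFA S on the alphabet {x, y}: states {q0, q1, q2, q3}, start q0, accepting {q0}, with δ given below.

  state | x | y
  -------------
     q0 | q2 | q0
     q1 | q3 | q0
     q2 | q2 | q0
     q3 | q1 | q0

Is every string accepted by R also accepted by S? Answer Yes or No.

Yes

Exploring the product automaton R × S from the start pair (A, q0), following both machines on each input symbol, reaches 10 state pairs: (A, q0), (B, q2), (D, q0), (A, q2), (E, q2), (E, q0), (C, q0), (F, q2), (G, q0), (D, q2).
R accepts in {C, G} and S accepts in {q0}. The reachable pairs whose R-component is accepting are (C, q0), (G, q0); in each of them the S-component is accepting too, so the product for L(R) \ L(S) (R-component accepting, S-component rejecting) has no reachable accepting pair and the difference is empty.
Hence every string in L(R) is also in L(S).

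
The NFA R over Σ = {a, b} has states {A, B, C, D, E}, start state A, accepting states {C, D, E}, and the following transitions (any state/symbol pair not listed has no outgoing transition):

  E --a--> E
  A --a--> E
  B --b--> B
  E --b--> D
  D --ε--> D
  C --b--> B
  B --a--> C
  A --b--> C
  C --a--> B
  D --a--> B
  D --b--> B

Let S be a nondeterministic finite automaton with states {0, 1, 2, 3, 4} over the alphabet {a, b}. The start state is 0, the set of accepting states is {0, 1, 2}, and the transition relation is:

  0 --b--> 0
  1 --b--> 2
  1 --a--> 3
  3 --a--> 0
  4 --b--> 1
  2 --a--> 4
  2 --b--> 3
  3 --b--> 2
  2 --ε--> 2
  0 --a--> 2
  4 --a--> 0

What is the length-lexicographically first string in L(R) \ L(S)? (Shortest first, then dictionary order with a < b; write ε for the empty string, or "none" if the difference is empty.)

aa

The string aa is accepted by R but not by S.
No shorter string lies in the difference, and aa is the lexicographically first length-2 string in L(R) \ L(S).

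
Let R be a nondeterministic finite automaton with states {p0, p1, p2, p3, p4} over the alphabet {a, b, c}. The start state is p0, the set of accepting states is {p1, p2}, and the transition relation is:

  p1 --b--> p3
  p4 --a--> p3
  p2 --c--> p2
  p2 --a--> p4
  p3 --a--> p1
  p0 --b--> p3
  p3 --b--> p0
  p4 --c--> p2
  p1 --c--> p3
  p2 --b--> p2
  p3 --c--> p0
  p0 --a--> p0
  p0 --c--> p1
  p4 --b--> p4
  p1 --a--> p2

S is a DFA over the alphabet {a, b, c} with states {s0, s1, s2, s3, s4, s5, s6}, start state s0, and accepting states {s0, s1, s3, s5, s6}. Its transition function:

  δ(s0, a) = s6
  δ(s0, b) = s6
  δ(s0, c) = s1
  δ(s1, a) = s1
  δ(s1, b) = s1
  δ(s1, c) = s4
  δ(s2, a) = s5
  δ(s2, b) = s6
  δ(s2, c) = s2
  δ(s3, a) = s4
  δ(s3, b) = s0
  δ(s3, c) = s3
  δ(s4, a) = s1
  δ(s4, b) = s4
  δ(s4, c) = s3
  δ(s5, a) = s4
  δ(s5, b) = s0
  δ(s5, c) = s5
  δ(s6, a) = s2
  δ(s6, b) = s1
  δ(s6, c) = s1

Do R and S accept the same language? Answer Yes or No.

No

The string ba is accepted by R but rejected by S.
So L(R) ≠ L(S).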